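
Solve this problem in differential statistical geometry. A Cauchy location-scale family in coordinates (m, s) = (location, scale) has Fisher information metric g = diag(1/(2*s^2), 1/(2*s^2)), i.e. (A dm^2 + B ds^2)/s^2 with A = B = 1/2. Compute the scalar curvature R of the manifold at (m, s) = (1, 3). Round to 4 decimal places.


The metric has the form g = (A dm^2 + B ds^2)/s^2 with A = 1/2, B = 1/2.
Substitute u = sqrt(A/B)*m: g = B*(du^2 + ds^2)/s^2, i.e. B times the
Poincare upper half-plane metric, which has constant Gaussian curvature -1.
Scaling a 2D metric by a constant c divides the Gaussian curvature by c,
so K = -1/B = -1/(1/2) = -2.0000 everywhere (the point (m, s) = (1, 3) is irrelevant:
the curvature is constant).
Scalar curvature in dimension 2: R = 2K = -2/(1/2) = -4.0000.

-4.0000


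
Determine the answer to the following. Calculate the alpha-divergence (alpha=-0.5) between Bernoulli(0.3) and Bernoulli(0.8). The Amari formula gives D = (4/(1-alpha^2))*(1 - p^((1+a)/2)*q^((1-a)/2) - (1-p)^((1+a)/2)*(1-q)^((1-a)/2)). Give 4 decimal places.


Amari alpha-divergence:
D = (4/(1-alpha^2))*(1 - p^((1+a)/2)*q^((1-a)/2) - (1-p)^((1+a)/2)*(1-q)^((1-a)/2)).
alpha = -0.5, p = 0.3, q = 0.8.
e1 = (1+alpha)/2 = 0.25, e2 = (1-alpha)/2 = 0.75.
t1 = p^e1 * q^e2 = 0.3^0.25 * 0.8^0.75 = 0.626034.
t2 = (1-p)^e1 * (1-q)^e2 = 0.7^0.25 * 0.2^0.75 = 0.273556.
4/(1-alpha^2) = 5.333333.
D = 5.333333*(1 - 0.626034 - 0.273556) = 0.5355

0.5355


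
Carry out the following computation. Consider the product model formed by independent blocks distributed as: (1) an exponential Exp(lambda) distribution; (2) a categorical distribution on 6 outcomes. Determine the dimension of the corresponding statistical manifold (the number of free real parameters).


The dimension of a statistical manifold equals the number of free
(independent) real parameters of the model. For a product of independent
blocks the parameter counts add.
- exponential (lambda): 1.
- categorical on 6 outcomes (probabilities sum to 1): 6-1 = 5.
Total = 1 + 5 = 6.
Dimension = 6

6


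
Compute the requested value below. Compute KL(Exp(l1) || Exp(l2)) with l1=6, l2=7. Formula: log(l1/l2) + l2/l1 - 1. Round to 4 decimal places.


KL divergence for exponential family:
KL = log(l1/l2) + l2/l1 - 1.
log(6/7) = -0.154151.
7/6 = 1.166667.
KL = -0.154151 + 1.166667 - 1 = 0.0125

0.0125


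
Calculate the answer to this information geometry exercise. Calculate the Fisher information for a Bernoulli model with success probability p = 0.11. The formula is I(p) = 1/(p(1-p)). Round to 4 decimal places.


For Bernoulli(p), Fisher information is I(p) = 1/(p*(1-p)).
p = 0.11, 1-p = 0.89.
p*(1-p) = 0.0979.
I(p) = 1/0.0979 = 10.2145

10.2145


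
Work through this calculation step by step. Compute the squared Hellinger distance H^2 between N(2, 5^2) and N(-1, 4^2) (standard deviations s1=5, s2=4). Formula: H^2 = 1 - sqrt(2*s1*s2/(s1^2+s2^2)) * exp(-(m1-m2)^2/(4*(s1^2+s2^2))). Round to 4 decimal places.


Squared Hellinger distance for Gaussians:
H^2 = 1 - sqrt(2*s1*s2/(s1^2+s2^2)) * exp(-(m1-m2)^2/(4*(s1^2+s2^2))).
s1^2 = 25, s2^2 = 16, s1^2+s2^2 = 41.
sqrt(2*5*4/(41)) = 0.98773.
(m1-m2)^2 = (3)^2 = 9.
exp(-9/(4*41)) = exp(-0.054878) = 0.946601.
H^2 = 1 - 0.98773*0.946601 = 0.0650

0.0650


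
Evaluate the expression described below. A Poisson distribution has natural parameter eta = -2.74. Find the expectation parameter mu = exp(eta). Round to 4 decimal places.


Expectation parameter for Poisson exponential family:
mu = exp(eta).
eta = -2.74.
mu = exp(-2.74) = 0.0646

0.0646


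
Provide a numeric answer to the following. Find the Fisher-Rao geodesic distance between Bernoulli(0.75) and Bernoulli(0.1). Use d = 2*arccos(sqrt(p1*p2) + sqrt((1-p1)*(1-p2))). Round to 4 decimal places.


Geodesic distance on Bernoulli manifold:
d(p1,p2) = 2*arccos(sqrt(p1*p2) + sqrt((1-p1)*(1-p2))).
sqrt(p1*p2) = sqrt(0.75*0.1) = 0.273861.
sqrt((1-p1)*(1-p2)) = sqrt(0.25*0.9) = 0.474342.
arg = 0.273861 + 0.474342 = 0.748203.
d = 2*arccos(0.748203) = 1.4509

1.4509


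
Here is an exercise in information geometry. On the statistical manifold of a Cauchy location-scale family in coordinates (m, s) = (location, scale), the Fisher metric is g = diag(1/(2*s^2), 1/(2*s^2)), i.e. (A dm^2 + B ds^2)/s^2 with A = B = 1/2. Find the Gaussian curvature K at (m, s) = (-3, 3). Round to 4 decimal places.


The metric has the form g = (A dm^2 + B ds^2)/s^2 with A = 1/2, B = 1/2.
Substitute u = sqrt(A/B)*m: g = B*(du^2 + ds^2)/s^2, i.e. B times the
Poincare upper half-plane metric, which has constant Gaussian curvature -1.
Scaling a 2D metric by a constant c divides the Gaussian curvature by c,
so K = -1/B = -1/(1/2) = -2.0000 everywhere (the point (m, s) = (-3, 3) is irrelevant:
the curvature is constant).
The requested Gaussian curvature is K = -2.0000.

-2.0000


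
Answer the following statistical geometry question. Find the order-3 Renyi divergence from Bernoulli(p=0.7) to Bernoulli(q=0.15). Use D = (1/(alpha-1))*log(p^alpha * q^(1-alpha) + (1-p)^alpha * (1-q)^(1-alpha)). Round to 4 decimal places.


Renyi divergence of order alpha between Bernoulli distributions:
D = (1/(alpha-1))*log(p^alpha * q^(1-alpha) + (1-p)^alpha * (1-q)^(1-alpha)).
alpha = 3, p = 0.7, q = 0.15.
p^alpha * q^(1-alpha) = 0.7^3 * 0.15^-2 = 15.244444.
(1-p)^alpha * (1-q)^(1-alpha) = 0.3^3 * 0.85^-2 = 0.03737.
sum = 15.244444 + 0.03737 = 15.281815.
D = (1/2)*log(15.281815) = 1.3633

1.3633


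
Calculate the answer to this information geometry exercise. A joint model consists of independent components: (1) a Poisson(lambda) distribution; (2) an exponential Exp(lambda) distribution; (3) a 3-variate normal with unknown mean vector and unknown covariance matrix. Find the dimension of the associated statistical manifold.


The dimension of a statistical manifold equals the number of free
(independent) real parameters of the model. For a product of independent
blocks the parameter counts add.
- Poisson (lambda): 1.
- exponential (lambda): 1.
- 3-variate normal: 3 (mean) + 3*4/2 = 6 (symmetric covariance) = 9.
Total = 1 + 1 + 9 = 11.
Dimension = 11

11


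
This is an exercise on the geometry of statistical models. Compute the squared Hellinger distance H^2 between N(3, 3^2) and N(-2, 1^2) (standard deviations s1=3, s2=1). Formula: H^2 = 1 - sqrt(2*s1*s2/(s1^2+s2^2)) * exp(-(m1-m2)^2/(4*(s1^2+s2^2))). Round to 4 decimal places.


Squared Hellinger distance for Gaussians:
H^2 = 1 - sqrt(2*s1*s2/(s1^2+s2^2)) * exp(-(m1-m2)^2/(4*(s1^2+s2^2))).
s1^2 = 9, s2^2 = 1, s1^2+s2^2 = 10.
sqrt(2*3*1/(10)) = 0.774597.
(m1-m2)^2 = (5)^2 = 25.
exp(-25/(4*10)) = exp(-0.625) = 0.535261.
H^2 = 1 - 0.774597*0.535261 = 0.5854

0.5854


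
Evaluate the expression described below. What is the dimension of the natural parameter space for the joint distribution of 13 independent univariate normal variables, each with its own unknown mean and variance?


Exponential family dimension calculation:
Each univariate normal has two natural parameters (mu/sigma^2 and -1/(2 sigma^2)).
With 13 independent components, dim = 2 * 13 = 26.

26


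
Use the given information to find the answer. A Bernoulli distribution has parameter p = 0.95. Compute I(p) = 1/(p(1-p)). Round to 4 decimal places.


For Bernoulli(p), Fisher information is I(p) = 1/(p*(1-p)).
p = 0.95, 1-p = 0.05.
p*(1-p) = 0.0475.
I(p) = 1/0.0475 = 21.0526

21.0526


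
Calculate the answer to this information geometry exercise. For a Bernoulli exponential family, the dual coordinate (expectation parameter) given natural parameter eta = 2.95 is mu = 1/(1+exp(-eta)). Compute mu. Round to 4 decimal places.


Dual coordinate (expectation parameter) for Bernoulli:
mu = 1/(1+exp(-eta)).
eta = 2.95.
exp(-eta) = exp(-2.95) = 0.05234.
mu = 1/(1+0.05234) = 0.9503

0.9503


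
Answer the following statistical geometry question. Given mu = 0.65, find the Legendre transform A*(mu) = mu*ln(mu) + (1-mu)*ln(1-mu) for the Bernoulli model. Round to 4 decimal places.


Legendre transform for Bernoulli:
A*(mu) = mu*log(mu) + (1-mu)*log(1-mu).
mu = 0.65, 1-mu = 0.35.
mu*log(mu) = 0.65*log(0.65) = -0.280009.
(1-mu)*log(1-mu) = 0.35*log(0.35) = -0.367438.
A* = -0.280009 + -0.367438 = -0.6474

-0.6474


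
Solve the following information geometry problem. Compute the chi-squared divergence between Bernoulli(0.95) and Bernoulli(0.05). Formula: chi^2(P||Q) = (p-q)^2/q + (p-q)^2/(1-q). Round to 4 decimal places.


Chi-squared divergence between Bernoulli distributions:
chi^2 = (p-q)^2/q + (p-q)^2/(1-q).
p = 0.95, q = 0.05, p-q = 0.9.
(p-q)^2 = 0.81.
term1 = 0.81/0.05 = 16.2.
term2 = 0.81/0.95 = 0.852632.
chi^2 = 16.2 + 0.852632 = 17.0526

17.0526


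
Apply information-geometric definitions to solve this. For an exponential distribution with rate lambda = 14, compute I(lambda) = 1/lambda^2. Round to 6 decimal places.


Fisher information for exponential: I(lambda) = 1/lambda^2.
lambda = 14, lambda^2 = 196.
I = 1/196 = 0.005102

0.005102


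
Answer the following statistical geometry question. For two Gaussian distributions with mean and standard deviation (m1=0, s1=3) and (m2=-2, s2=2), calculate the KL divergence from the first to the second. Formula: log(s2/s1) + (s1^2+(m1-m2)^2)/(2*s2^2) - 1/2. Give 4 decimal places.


KL divergence between normal distributions:
KL = log(s2/s1) + (s1^2 + (m1-m2)^2)/(2*s2^2) - 1/2.
log(2/3) = -0.405465.
(3^2 + (0--2)^2)/(2*2^2) = (9 + 4)/8 = 1.625.
KL = -0.405465 + 1.625 - 0.5 = 0.7195

0.7195


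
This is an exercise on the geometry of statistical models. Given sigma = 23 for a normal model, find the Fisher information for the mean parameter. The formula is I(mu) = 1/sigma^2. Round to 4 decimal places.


The Fisher information for the mean of a normal distribution is I(mu) = 1/sigma^2.
sigma = 23, so sigma^2 = 529.
I(mu) = 1/529 = 0.0019

0.0019


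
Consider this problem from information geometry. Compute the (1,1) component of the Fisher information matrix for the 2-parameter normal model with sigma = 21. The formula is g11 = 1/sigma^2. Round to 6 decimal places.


For the 2-parameter normal family, the Fisher metric has:
  g11 = 1/sigma^2, g22 = 2/sigma^2.
sigma = 21, sigma^2 = 441.
g11 = 0.002268

0.002268


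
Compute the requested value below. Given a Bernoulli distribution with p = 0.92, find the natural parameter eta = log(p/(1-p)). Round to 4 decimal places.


Natural parameter for Bernoulli: eta = log(p/(1-p)).
p = 0.92, 1-p = 0.08.
p/(1-p) = 11.5.
eta = log(11.5) = 2.4423

2.4423


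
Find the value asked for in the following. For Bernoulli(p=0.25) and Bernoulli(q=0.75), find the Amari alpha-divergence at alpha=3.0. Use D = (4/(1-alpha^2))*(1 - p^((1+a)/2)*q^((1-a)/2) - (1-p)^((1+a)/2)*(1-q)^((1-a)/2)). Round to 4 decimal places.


Amari alpha-divergence:
D = (4/(1-alpha^2))*(1 - p^((1+a)/2)*q^((1-a)/2) - (1-p)^((1+a)/2)*(1-q)^((1-a)/2)).
alpha = 3.0, p = 0.25, q = 0.75.
e1 = (1+alpha)/2 = 2.0, e2 = (1-alpha)/2 = -1.0.
t1 = p^e1 * q^e2 = 0.25^2.0 * 0.75^-1.0 = 0.083333.
t2 = (1-p)^e1 * (1-q)^e2 = 0.75^2.0 * 0.25^-1.0 = 2.25.
4/(1-alpha^2) = -0.5.
D = -0.5*(1 - 0.083333 - 2.25) = 0.6667

0.6667


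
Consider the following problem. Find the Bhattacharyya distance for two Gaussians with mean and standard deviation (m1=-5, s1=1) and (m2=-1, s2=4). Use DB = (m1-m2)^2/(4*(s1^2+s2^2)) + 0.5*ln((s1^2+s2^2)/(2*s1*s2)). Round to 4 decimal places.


Bhattacharyya distance between two Gaussians:
DB = (m1-m2)^2/(4*(s1^2+s2^2)) + (1/2)*ln((s1^2+s2^2)/(2*s1*s2)).
(m1-m2)^2 = (-4)^2 = 16.
s1^2+s2^2 = 1 + 16 = 17.
term1 = 16/68 = 0.235294.
term2 = 0.5*ln(17/8.0) = 0.376886.
DB = 0.235294 + 0.376886 = 0.6122

0.6122


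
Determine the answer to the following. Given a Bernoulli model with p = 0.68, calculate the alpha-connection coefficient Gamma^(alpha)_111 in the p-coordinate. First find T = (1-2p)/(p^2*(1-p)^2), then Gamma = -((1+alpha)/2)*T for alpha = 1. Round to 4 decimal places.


Skewness (Amari-Chentsov) tensor: T = (1-2p)/(p^2*(1-p)^2).
p = 0.68, 1-2p = -0.36, p^2 = 0.4624, (1-p)^2 = 0.1024.
T = -0.36/(0.4624 * 0.1024) = -7.602995.
In the p-coordinate, Gamma^(alpha) = Gamma^(0) - (alpha/2)*T with Gamma^(0) = (1/2)*g'(p) = -T/2,
so Gamma^(alpha) = -((1+alpha)/2)*T.
alpha = 1, -(1+alpha)/2 = -1.0.
Gamma = -1.0 * -7.602995 = 7.6030

7.6030


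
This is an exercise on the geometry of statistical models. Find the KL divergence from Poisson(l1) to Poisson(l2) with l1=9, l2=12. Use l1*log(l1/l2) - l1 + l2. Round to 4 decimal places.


KL divergence for Poisson:
KL = l1*log(l1/l2) - l1 + l2.
l1 = 9, l2 = 12.
log(9/12) = -0.287682.
l1*log(l1/l2) = 9 * -0.287682 = -2.589139.
KL = -2.589139 - 9 + 12 = 0.4109

0.4109


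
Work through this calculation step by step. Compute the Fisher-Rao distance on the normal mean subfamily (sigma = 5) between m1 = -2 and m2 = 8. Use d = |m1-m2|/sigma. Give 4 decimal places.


On the fixed-variance normal subfamily, geodesic distance = |m1-m2|/sigma.
|-2 - 8| = 10.
sigma = 5.
d = 10/5 = 2.0000

2.0000


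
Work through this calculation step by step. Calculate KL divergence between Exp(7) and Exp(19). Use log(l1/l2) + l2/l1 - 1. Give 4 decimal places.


KL divergence for exponential family:
KL = log(l1/l2) + l2/l1 - 1.
log(7/19) = -0.998529.
19/7 = 2.714286.
KL = -0.998529 + 2.714286 - 1 = 0.7158

0.7158


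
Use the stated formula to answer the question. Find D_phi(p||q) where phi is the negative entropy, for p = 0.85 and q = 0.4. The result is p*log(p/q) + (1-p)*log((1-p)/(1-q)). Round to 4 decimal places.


Bregman divergence with negative entropy generator:
D = p*log(p/q) + (1-p)*log((1-p)/(1-q)).
p = 0.85, q = 0.4.
p*log(p/q) = 0.85*log(0.85/0.4) = 0.640706.
(1-p)*log((1-p)/(1-q)) = 0.15*log(0.15/0.6) = -0.207944.
D = 0.640706 + -0.207944 = 0.4328

0.4328


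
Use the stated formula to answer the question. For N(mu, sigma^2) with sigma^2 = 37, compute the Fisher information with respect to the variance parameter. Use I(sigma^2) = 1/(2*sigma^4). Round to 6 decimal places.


Fisher information for variance: I(sigma^2) = 1/(2*sigma^4).
sigma^2 = 37, so sigma^4 = 1369.
I = 1/(2*1369) = 1/2738 = 0.000365

0.000365


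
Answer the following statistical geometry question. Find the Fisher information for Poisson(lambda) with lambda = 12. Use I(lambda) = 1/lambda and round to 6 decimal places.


Fisher information for Poisson: I(lambda) = 1/lambda.
lambda = 12.
I(lambda) = 1/12 = 0.083333

0.083333


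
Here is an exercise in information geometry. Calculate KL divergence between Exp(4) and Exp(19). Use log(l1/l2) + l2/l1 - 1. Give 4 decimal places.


KL divergence for exponential family:
KL = log(l1/l2) + l2/l1 - 1.
log(4/19) = -1.558145.
19/4 = 4.75.
KL = -1.558145 + 4.75 - 1 = 2.1919

2.1919


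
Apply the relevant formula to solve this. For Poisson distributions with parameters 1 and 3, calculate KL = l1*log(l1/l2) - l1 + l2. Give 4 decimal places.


KL divergence for Poisson:
KL = l1*log(l1/l2) - l1 + l2.
l1 = 1, l2 = 3.
log(1/3) = -1.098612.
l1*log(l1/l2) = 1 * -1.098612 = -1.098612.
KL = -1.098612 - 1 + 3 = 0.9014

0.9014


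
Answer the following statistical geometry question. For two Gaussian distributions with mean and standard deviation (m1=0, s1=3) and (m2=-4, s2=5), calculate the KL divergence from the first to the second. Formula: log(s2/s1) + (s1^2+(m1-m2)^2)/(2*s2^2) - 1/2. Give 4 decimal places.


KL divergence between normal distributions:
KL = log(s2/s1) + (s1^2 + (m1-m2)^2)/(2*s2^2) - 1/2.
log(5/3) = 0.510826.
(3^2 + (0--4)^2)/(2*5^2) = (9 + 16)/50 = 0.5.
KL = 0.510826 + 0.5 - 0.5 = 0.5108

0.5108


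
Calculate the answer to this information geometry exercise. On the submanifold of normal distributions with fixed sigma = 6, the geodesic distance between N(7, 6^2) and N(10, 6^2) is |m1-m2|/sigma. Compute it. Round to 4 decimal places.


On the fixed-variance normal subfamily, geodesic distance = |m1-m2|/sigma.
|7 - 10| = 3.
sigma = 6.
d = 3/6 = 0.5000

0.5000


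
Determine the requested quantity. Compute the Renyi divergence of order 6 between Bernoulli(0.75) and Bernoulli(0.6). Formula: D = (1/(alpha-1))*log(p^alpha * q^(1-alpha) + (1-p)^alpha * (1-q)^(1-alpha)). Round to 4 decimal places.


Renyi divergence of order alpha between Bernoulli distributions:
D = (1/(alpha-1))*log(p^alpha * q^(1-alpha) + (1-p)^alpha * (1-q)^(1-alpha)).
alpha = 6, p = 0.75, q = 0.6.
p^alpha * q^(1-alpha) = 0.75^6 * 0.6^-5 = 2.288818.
(1-p)^alpha * (1-q)^(1-alpha) = 0.25^6 * 0.4^-5 = 0.023842.
sum = 2.288818 + 0.023842 = 2.31266.
D = (1/5)*log(2.31266) = 0.1677

0.1677


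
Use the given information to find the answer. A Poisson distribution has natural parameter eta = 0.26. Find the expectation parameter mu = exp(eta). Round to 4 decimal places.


Expectation parameter for Poisson exponential family:
mu = exp(eta).
eta = 0.26.
mu = exp(0.26) = 1.2969

1.2969


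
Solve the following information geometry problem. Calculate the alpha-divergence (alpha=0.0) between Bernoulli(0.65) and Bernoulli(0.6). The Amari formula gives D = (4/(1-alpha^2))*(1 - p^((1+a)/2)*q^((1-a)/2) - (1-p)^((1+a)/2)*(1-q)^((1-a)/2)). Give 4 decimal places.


Amari alpha-divergence:
D = (4/(1-alpha^2))*(1 - p^((1+a)/2)*q^((1-a)/2) - (1-p)^((1+a)/2)*(1-q)^((1-a)/2)).
alpha = 0.0, p = 0.65, q = 0.6.
e1 = (1+alpha)/2 = 0.5, e2 = (1-alpha)/2 = 0.5.
t1 = p^e1 * q^e2 = 0.65^0.5 * 0.6^0.5 = 0.6245.
t2 = (1-p)^e1 * (1-q)^e2 = 0.35^0.5 * 0.4^0.5 = 0.374166.
4/(1-alpha^2) = 4.0.
D = 4.0*(1 - 0.6245 - 0.374166) = 0.0053

0.0053


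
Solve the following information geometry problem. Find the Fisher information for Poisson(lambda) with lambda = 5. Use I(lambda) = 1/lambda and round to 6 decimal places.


Fisher information for Poisson: I(lambda) = 1/lambda.
lambda = 5.
I(lambda) = 1/5 = 0.200000

0.200000


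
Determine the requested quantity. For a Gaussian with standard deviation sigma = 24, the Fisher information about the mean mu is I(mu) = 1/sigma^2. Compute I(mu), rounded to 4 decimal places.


The Fisher information for the mean of a normal distribution is I(mu) = 1/sigma^2.
sigma = 24, so sigma^2 = 576.
I(mu) = 1/576 = 0.0017

0.0017


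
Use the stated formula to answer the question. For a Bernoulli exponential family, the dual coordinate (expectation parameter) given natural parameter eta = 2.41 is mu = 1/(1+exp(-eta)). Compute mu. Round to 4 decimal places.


Dual coordinate (expectation parameter) for Bernoulli:
mu = 1/(1+exp(-eta)).
eta = 2.41.
exp(-eta) = exp(-2.41) = 0.089815.
mu = 1/(1+0.089815) = 0.9176

0.9176


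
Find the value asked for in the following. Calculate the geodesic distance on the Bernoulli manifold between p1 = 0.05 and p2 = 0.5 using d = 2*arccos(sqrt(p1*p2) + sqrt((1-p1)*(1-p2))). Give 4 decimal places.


Geodesic distance on Bernoulli manifold:
d(p1,p2) = 2*arccos(sqrt(p1*p2) + sqrt((1-p1)*(1-p2))).
sqrt(p1*p2) = sqrt(0.05*0.5) = 0.158114.
sqrt((1-p1)*(1-p2)) = sqrt(0.95*0.5) = 0.689202.
arg = 0.158114 + 0.689202 = 0.847316.
d = 2*arccos(0.847316) = 1.1198

1.1198


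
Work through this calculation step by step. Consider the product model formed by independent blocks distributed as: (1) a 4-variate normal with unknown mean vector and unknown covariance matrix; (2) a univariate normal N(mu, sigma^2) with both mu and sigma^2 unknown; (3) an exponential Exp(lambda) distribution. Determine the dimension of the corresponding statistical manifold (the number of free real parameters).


The dimension of a statistical manifold equals the number of free
(independent) real parameters of the model. For a product of independent
blocks the parameter counts add.
- 4-variate normal: 4 (mean) + 4*5/2 = 10 (symmetric covariance) = 14.
- normal (mu, sigma^2): 2.
- exponential (lambda): 1.
Total = 14 + 2 + 1 = 17.
Dimension = 17

17


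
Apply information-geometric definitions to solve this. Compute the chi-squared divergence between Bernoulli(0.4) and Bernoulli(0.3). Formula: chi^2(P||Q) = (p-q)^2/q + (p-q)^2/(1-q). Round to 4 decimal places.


Chi-squared divergence between Bernoulli distributions:
chi^2 = (p-q)^2/q + (p-q)^2/(1-q).
p = 0.4, q = 0.3, p-q = 0.1.
(p-q)^2 = 0.01.
term1 = 0.01/0.3 = 0.033333.
term2 = 0.01/0.7 = 0.014286.
chi^2 = 0.033333 + 0.014286 = 0.0476

0.0476


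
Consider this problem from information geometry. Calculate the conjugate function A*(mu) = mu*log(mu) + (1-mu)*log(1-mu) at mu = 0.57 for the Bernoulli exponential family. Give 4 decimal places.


Legendre transform for Bernoulli:
A*(mu) = mu*log(mu) + (1-mu)*log(1-mu).
mu = 0.57, 1-mu = 0.43.
mu*log(mu) = 0.57*log(0.57) = -0.320408.
(1-mu)*log(1-mu) = 0.43*log(0.43) = -0.362907.
A* = -0.320408 + -0.362907 = -0.6833

-0.6833


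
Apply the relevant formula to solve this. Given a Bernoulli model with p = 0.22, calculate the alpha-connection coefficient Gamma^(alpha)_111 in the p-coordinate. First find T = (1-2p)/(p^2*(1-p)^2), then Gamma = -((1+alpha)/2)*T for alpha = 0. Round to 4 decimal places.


Skewness (Amari-Chentsov) tensor: T = (1-2p)/(p^2*(1-p)^2).
p = 0.22, 1-2p = 0.56, p^2 = 0.0484, (1-p)^2 = 0.6084.
T = 0.56/(0.0484 * 0.6084) = 19.017502.
In the p-coordinate, Gamma^(alpha) = Gamma^(0) - (alpha/2)*T with Gamma^(0) = (1/2)*g'(p) = -T/2,
so Gamma^(alpha) = -((1+alpha)/2)*T.
alpha = 0, -(1+alpha)/2 = -0.5.
Gamma = -0.5 * 19.017502 = -9.5088

-9.5088


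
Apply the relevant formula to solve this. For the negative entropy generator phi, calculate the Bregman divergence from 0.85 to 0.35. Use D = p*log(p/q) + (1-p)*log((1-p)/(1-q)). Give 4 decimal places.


Bregman divergence with negative entropy generator:
D = p*log(p/q) + (1-p)*log((1-p)/(1-q)).
p = 0.85, q = 0.35.
p*log(p/q) = 0.85*log(0.85/0.35) = 0.754208.
(1-p)*log((1-p)/(1-q)) = 0.15*log(0.15/0.65) = -0.219951.
D = 0.754208 + -0.219951 = 0.5343

0.5343


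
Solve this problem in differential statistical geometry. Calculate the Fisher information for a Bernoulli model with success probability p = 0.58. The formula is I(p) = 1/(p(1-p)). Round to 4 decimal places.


For Bernoulli(p), Fisher information is I(p) = 1/(p*(1-p)).
p = 0.58, 1-p = 0.42.
p*(1-p) = 0.2436.
I(p) = 1/0.2436 = 4.1051

4.1051


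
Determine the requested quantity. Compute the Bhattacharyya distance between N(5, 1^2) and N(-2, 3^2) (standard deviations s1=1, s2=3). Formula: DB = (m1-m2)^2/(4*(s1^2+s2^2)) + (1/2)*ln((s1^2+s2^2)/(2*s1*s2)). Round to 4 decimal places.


Bhattacharyya distance between two Gaussians:
DB = (m1-m2)^2/(4*(s1^2+s2^2)) + (1/2)*ln((s1^2+s2^2)/(2*s1*s2)).
(m1-m2)^2 = (7)^2 = 49.
s1^2+s2^2 = 1 + 9 = 10.
term1 = 49/40 = 1.225.
term2 = 0.5*ln(10/6.0) = 0.255413.
DB = 1.225 + 0.255413 = 1.4804

1.4804


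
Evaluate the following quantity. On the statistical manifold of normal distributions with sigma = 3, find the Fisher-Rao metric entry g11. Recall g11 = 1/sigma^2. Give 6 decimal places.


For the 2-parameter normal family, the Fisher metric has:
  g11 = 1/sigma^2, g22 = 2/sigma^2.
sigma = 3, sigma^2 = 9.
g11 = 0.111111

0.111111


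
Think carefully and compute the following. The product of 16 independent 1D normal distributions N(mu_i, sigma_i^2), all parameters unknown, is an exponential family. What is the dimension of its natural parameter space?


Exponential family dimension calculation:
Each univariate normal has two natural parameters (mu/sigma^2 and -1/(2 sigma^2)).
With 16 independent components, dim = 2 * 16 = 32.

32


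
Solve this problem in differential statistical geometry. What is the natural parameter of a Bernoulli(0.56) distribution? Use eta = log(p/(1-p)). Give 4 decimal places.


Natural parameter for Bernoulli: eta = log(p/(1-p)).
p = 0.56, 1-p = 0.44.
p/(1-p) = 1.272727.
eta = log(1.272727) = 0.2412

0.2412


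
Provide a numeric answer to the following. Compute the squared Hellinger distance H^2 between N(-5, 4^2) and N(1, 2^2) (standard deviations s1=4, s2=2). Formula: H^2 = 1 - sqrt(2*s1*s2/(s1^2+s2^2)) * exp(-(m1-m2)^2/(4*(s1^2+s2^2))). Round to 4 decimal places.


Squared Hellinger distance for Gaussians:
H^2 = 1 - sqrt(2*s1*s2/(s1^2+s2^2)) * exp(-(m1-m2)^2/(4*(s1^2+s2^2))).
s1^2 = 16, s2^2 = 4, s1^2+s2^2 = 20.
sqrt(2*4*2/(20)) = 0.894427.
(m1-m2)^2 = (-6)^2 = 36.
exp(-36/(4*20)) = exp(-0.45) = 0.637628.
H^2 = 1 - 0.894427*0.637628 = 0.4297

0.4297


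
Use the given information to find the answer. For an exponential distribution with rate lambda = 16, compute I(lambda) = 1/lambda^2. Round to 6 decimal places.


Fisher information for exponential: I(lambda) = 1/lambda^2.
lambda = 16, lambda^2 = 256.
I = 1/256 = 0.003906

0.003906


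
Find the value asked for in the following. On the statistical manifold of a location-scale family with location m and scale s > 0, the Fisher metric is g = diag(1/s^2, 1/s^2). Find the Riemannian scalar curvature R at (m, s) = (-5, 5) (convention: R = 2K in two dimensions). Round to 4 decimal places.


The metric has the form g = (A dm^2 + B ds^2)/s^2 with A = 1, B = 1.
Substitute u = sqrt(A/B)*m: g = B*(du^2 + ds^2)/s^2, i.e. B times the
Poincare upper half-plane metric, which has constant Gaussian curvature -1.
Scaling a 2D metric by a constant c divides the Gaussian curvature by c,
so K = -1/B = -1/(1) = -1.0000 everywhere (the point (m, s) = (-5, 5) is irrelevant:
the curvature is constant).
Scalar curvature in dimension 2: R = 2K = -2/(1) = -2.0000.

-2.0000


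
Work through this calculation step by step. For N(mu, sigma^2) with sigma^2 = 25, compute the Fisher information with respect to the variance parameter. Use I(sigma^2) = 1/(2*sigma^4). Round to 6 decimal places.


Fisher information for variance: I(sigma^2) = 1/(2*sigma^4).
sigma^2 = 25, so sigma^4 = 625.
I = 1/(2*625) = 1/1250 = 0.000800

0.000800


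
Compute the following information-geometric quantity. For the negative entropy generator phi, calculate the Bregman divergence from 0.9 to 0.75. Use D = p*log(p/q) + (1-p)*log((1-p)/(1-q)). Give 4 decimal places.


Bregman divergence with negative entropy generator:
D = p*log(p/q) + (1-p)*log((1-p)/(1-q)).
p = 0.9, q = 0.75.
p*log(p/q) = 0.9*log(0.9/0.75) = 0.164089.
(1-p)*log((1-p)/(1-q)) = 0.1*log(0.1/0.25) = -0.091629.
D = 0.164089 + -0.091629 = 0.0725

0.0725


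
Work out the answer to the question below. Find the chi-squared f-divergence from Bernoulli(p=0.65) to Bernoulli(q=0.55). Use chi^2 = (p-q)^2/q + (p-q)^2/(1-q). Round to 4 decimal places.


Chi-squared divergence between Bernoulli distributions:
chi^2 = (p-q)^2/q + (p-q)^2/(1-q).
p = 0.65, q = 0.55, p-q = 0.1.
(p-q)^2 = 0.01.
term1 = 0.01/0.55 = 0.018182.
term2 = 0.01/0.45 = 0.022222.
chi^2 = 0.018182 + 0.022222 = 0.0404

0.0404


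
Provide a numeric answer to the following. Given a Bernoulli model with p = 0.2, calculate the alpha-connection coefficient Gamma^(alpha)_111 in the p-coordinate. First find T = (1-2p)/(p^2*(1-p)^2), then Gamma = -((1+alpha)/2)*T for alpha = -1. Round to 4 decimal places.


Skewness (Amari-Chentsov) tensor: T = (1-2p)/(p^2*(1-p)^2).
p = 0.2, 1-2p = 0.6, p^2 = 0.04, (1-p)^2 = 0.64.
T = 0.6/(0.04 * 0.64) = 23.4375.
In the p-coordinate, Gamma^(alpha) = Gamma^(0) - (alpha/2)*T with Gamma^(0) = (1/2)*g'(p) = -T/2,
so Gamma^(alpha) = -((1+alpha)/2)*T.
alpha = -1, -(1+alpha)/2 = 0.0.
Gamma = 0.0 * 23.4375 = 0.0000

0.0000


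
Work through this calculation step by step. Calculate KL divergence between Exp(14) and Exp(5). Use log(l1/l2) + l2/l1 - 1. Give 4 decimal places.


KL divergence for exponential family:
KL = log(l1/l2) + l2/l1 - 1.
log(14/5) = 1.029619.
5/14 = 0.357143.
KL = 1.029619 + 0.357143 - 1 = 0.3868

0.3868


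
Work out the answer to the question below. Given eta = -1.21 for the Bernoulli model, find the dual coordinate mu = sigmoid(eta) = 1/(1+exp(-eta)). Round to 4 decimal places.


Dual coordinate (expectation parameter) for Bernoulli:
mu = 1/(1+exp(-eta)).
eta = -1.21.
exp(-eta) = exp(1.21) = 3.353485.
mu = 1/(1+3.353485) = 0.2297

0.2297


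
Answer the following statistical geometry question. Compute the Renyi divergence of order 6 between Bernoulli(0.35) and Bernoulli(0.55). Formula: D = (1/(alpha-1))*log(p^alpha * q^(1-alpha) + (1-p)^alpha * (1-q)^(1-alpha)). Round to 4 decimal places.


Renyi divergence of order alpha between Bernoulli distributions:
D = (1/(alpha-1))*log(p^alpha * q^(1-alpha) + (1-p)^alpha * (1-q)^(1-alpha)).
alpha = 6, p = 0.35, q = 0.55.
p^alpha * q^(1-alpha) = 0.35^6 * 0.55^-5 = 0.036525.
(1-p)^alpha * (1-q)^(1-alpha) = 0.65^6 * 0.45^-5 = 4.087122.
sum = 0.036525 + 4.087122 = 4.123647.
D = (1/5)*log(4.123647) = 0.2833

0.2833


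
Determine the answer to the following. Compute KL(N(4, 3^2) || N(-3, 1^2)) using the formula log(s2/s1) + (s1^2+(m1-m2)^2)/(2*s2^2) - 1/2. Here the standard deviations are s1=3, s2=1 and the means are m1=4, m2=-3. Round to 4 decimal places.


KL divergence between normal distributions:
KL = log(s2/s1) + (s1^2 + (m1-m2)^2)/(2*s2^2) - 1/2.
log(1/3) = -1.098612.
(3^2 + (4--3)^2)/(2*1^2) = (9 + 49)/2 = 29.0.
KL = -1.098612 + 29.0 - 0.5 = 27.4014

27.4014


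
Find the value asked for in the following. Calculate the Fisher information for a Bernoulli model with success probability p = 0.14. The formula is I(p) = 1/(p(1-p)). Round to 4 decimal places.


For Bernoulli(p), Fisher information is I(p) = 1/(p*(1-p)).
p = 0.14, 1-p = 0.86.
p*(1-p) = 0.1204.
I(p) = 1/0.1204 = 8.3056

8.3056


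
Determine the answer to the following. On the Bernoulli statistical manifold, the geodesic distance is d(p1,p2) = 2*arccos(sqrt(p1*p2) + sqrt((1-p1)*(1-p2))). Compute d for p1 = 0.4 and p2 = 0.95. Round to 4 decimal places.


Geodesic distance on Bernoulli manifold:
d(p1,p2) = 2*arccos(sqrt(p1*p2) + sqrt((1-p1)*(1-p2))).
sqrt(p1*p2) = sqrt(0.4*0.95) = 0.616441.
sqrt((1-p1)*(1-p2)) = sqrt(0.6*0.05) = 0.173205.
arg = 0.616441 + 0.173205 = 0.789646.
d = 2*arccos(0.789646) = 1.3211

1.3211


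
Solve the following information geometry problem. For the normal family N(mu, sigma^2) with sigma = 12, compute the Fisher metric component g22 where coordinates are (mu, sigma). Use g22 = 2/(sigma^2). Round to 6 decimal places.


For the 2-parameter normal family, the Fisher metric has:
  g11 = 1/sigma^2, g22 = 2/sigma^2.
sigma = 12, sigma^2 = 144.
g22 = 0.013889

0.013889


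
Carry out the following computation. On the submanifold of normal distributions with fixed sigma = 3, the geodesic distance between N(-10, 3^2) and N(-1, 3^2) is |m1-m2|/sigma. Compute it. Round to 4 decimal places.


On the fixed-variance normal subfamily, geodesic distance = |m1-m2|/sigma.
|-10 - -1| = 9.
sigma = 3.
d = 9/3 = 3.0000

3.0000


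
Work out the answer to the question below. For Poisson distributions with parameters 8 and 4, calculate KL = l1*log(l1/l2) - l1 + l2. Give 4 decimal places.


KL divergence for Poisson:
KL = l1*log(l1/l2) - l1 + l2.
l1 = 8, l2 = 4.
log(8/4) = 0.693147.
l1*log(l1/l2) = 8 * 0.693147 = 5.545177.
KL = 5.545177 - 8 + 4 = 1.5452

1.5452


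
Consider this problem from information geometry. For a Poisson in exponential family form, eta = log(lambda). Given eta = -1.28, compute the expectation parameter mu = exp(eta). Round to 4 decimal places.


Expectation parameter for Poisson exponential family:
mu = exp(eta).
eta = -1.28.
mu = exp(-1.28) = 0.2780

0.2780


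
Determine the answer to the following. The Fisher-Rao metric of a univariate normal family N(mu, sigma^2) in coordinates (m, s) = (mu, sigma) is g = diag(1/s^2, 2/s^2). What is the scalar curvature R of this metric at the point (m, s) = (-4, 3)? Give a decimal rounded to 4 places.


The metric has the form g = (A dm^2 + B ds^2)/s^2 with A = 1, B = 2.
Substitute u = sqrt(A/B)*m: g = B*(du^2 + ds^2)/s^2, i.e. B times the
Poincare upper half-plane metric, which has constant Gaussian curvature -1.
Scaling a 2D metric by a constant c divides the Gaussian curvature by c,
so K = -1/B = -1/(2) = -0.5000 everywhere (the point (m, s) = (-4, 3) is irrelevant:
the curvature is constant).
Scalar curvature in dimension 2: R = 2K = -2/(2) = -1.0000.

-1.0000


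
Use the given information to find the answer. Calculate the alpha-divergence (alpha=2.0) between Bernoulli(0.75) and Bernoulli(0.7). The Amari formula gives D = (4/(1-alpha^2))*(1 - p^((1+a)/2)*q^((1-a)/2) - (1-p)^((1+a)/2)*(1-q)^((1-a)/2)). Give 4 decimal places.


Amari alpha-divergence:
D = (4/(1-alpha^2))*(1 - p^((1+a)/2)*q^((1-a)/2) - (1-p)^((1+a)/2)*(1-q)^((1-a)/2)).
alpha = 2.0, p = 0.75, q = 0.7.
e1 = (1+alpha)/2 = 1.5, e2 = (1-alpha)/2 = -0.5.
t1 = p^e1 * q^e2 = 0.75^1.5 * 0.7^-0.5 = 0.776324.
t2 = (1-p)^e1 * (1-q)^e2 = 0.25^1.5 * 0.3^-0.5 = 0.228218.
4/(1-alpha^2) = -1.333333.
D = -1.333333*(1 - 0.776324 - 0.228218) = 0.0061

0.0061


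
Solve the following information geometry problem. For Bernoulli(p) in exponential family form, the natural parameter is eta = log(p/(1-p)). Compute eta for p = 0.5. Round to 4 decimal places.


Natural parameter for Bernoulli: eta = log(p/(1-p)).
p = 0.5, 1-p = 0.5.
p/(1-p) = 1.0.
eta = log(1.0) = 0.0000

0.0000


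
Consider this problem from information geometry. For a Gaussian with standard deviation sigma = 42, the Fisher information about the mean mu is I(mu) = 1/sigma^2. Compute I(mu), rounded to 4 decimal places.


The Fisher information for the mean of a normal distribution is I(mu) = 1/sigma^2.
sigma = 42, so sigma^2 = 1764.
I(mu) = 1/1764 = 0.0006

0.0006


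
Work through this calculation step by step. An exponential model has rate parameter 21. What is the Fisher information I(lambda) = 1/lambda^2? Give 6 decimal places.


Fisher information for exponential: I(lambda) = 1/lambda^2.
lambda = 21, lambda^2 = 441.
I = 1/441 = 0.002268

0.002268


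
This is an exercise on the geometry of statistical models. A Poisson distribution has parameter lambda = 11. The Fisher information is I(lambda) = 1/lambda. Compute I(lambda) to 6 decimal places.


Fisher information for Poisson: I(lambda) = 1/lambda.
lambda = 11.
I(lambda) = 1/11 = 0.090909

0.090909


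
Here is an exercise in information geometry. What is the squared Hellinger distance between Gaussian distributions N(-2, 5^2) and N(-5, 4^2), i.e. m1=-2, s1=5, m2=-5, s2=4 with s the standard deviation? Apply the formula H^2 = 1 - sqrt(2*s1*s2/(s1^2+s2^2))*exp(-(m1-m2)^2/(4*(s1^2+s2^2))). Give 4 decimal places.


Squared Hellinger distance for Gaussians:
H^2 = 1 - sqrt(2*s1*s2/(s1^2+s2^2)) * exp(-(m1-m2)^2/(4*(s1^2+s2^2))).
s1^2 = 25, s2^2 = 16, s1^2+s2^2 = 41.
sqrt(2*5*4/(41)) = 0.98773.
(m1-m2)^2 = (3)^2 = 9.
exp(-9/(4*41)) = exp(-0.054878) = 0.946601.
H^2 = 1 - 0.98773*0.946601 = 0.0650

0.0650


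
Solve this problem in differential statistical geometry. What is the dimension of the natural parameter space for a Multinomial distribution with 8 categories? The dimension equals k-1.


Exponential family dimension calculation:
For Multinomial with k=8 categories, dim = k-1 = 7.

7


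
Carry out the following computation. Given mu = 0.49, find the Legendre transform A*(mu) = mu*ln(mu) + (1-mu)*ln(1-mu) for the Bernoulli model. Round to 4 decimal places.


Legendre transform for Bernoulli:
A*(mu) = mu*log(mu) + (1-mu)*log(1-mu).
mu = 0.49, 1-mu = 0.51.
mu*log(mu) = 0.49*log(0.49) = -0.349541.
(1-mu)*log(1-mu) = 0.51*log(0.51) = -0.343406.
A* = -0.349541 + -0.343406 = -0.6929

-0.6929


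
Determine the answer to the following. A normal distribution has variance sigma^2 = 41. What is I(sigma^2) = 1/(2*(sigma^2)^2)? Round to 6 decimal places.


Fisher information for variance: I(sigma^2) = 1/(2*sigma^4).
sigma^2 = 41, so sigma^4 = 1681.
I = 1/(2*1681) = 1/3362 = 0.000297

0.000297


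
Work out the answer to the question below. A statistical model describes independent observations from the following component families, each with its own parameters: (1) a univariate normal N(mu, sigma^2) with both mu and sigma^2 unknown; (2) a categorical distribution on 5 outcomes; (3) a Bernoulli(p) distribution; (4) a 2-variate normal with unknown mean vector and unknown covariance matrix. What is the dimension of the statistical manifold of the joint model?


The dimension of a statistical manifold equals the number of free
(independent) real parameters of the model. For a product of independent
blocks the parameter counts add.
- normal (mu, sigma^2): 2.
- categorical on 5 outcomes (probabilities sum to 1): 5-1 = 4.
- Bernoulli (p): 1.
- 2-variate normal: 2 (mean) + 2*3/2 = 3 (symmetric covariance) = 5.
Total = 2 + 4 + 1 + 5 = 12.
Dimension = 12

12


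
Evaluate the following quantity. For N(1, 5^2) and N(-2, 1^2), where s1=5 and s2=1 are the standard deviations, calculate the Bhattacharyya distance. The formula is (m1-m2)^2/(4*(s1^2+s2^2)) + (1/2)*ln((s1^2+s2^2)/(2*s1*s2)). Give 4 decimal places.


Bhattacharyya distance between two Gaussians:
DB = (m1-m2)^2/(4*(s1^2+s2^2)) + (1/2)*ln((s1^2+s2^2)/(2*s1*s2)).
(m1-m2)^2 = (3)^2 = 9.
s1^2+s2^2 = 25 + 1 = 26.
term1 = 9/104 = 0.086538.
term2 = 0.5*ln(26/10.0) = 0.477756.
DB = 0.086538 + 0.477756 = 0.5643

0.5643


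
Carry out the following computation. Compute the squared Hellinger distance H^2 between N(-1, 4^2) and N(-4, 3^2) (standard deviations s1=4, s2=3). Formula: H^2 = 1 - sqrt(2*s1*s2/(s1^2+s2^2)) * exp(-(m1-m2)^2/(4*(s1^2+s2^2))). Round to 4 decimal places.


Squared Hellinger distance for Gaussians:
H^2 = 1 - sqrt(2*s1*s2/(s1^2+s2^2)) * exp(-(m1-m2)^2/(4*(s1^2+s2^2))).
s1^2 = 16, s2^2 = 9, s1^2+s2^2 = 25.
sqrt(2*4*3/(25)) = 0.979796.
(m1-m2)^2 = (3)^2 = 9.
exp(-9/(4*25)) = exp(-0.09) = 0.913931.
H^2 = 1 - 0.979796*0.913931 = 0.1045

0.1045


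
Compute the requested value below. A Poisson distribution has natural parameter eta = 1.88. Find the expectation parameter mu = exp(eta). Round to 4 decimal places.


Expectation parameter for Poisson exponential family:
mu = exp(eta).
eta = 1.88.
mu = exp(1.88) = 6.5535

6.5535


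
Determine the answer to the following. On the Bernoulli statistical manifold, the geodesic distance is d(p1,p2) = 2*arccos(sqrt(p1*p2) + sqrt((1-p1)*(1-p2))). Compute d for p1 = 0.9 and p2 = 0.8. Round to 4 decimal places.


Geodesic distance on Bernoulli manifold:
d(p1,p2) = 2*arccos(sqrt(p1*p2) + sqrt((1-p1)*(1-p2))).
sqrt(p1*p2) = sqrt(0.9*0.8) = 0.848528.
sqrt((1-p1)*(1-p2)) = sqrt(0.1*0.2) = 0.141421.
arg = 0.848528 + 0.141421 = 0.989949.
d = 2*arccos(0.989949) = 0.2838

0.2838


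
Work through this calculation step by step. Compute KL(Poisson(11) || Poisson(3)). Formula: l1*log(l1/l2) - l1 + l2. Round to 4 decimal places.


KL divergence for Poisson:
KL = l1*log(l1/l2) - l1 + l2.
l1 = 11, l2 = 3.
log(11/3) = 1.299283.
l1*log(l1/l2) = 11 * 1.299283 = 14.292113.
KL = 14.292113 - 11 + 3 = 6.2921

6.2921


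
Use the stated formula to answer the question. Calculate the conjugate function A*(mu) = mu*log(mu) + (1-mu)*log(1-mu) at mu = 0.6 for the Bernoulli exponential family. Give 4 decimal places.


Legendre transform for Bernoulli:
A*(mu) = mu*log(mu) + (1-mu)*log(1-mu).
mu = 0.6, 1-mu = 0.4.
mu*log(mu) = 0.6*log(0.6) = -0.306495.
(1-mu)*log(1-mu) = 0.4*log(0.4) = -0.366516.
A* = -0.306495 + -0.366516 = -0.6730

-0.6730


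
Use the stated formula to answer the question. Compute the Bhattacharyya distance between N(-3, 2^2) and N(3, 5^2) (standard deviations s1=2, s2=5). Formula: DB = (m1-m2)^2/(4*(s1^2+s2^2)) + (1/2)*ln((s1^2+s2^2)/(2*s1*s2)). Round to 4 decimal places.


Bhattacharyya distance between two Gaussians:
DB = (m1-m2)^2/(4*(s1^2+s2^2)) + (1/2)*ln((s1^2+s2^2)/(2*s1*s2)).
(m1-m2)^2 = (-6)^2 = 36.
s1^2+s2^2 = 4 + 25 = 29.
term1 = 36/116 = 0.310345.
term2 = 0.5*ln(29/20.0) = 0.185782.
DB = 0.310345 + 0.185782 = 0.4961

0.4961


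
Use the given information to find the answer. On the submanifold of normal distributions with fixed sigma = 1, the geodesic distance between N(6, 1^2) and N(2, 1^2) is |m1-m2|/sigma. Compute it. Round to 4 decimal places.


On the fixed-variance normal subfamily, geodesic distance = |m1-m2|/sigma.
|6 - 2| = 4.
sigma = 1.
d = 4/1 = 4.0000

4.0000


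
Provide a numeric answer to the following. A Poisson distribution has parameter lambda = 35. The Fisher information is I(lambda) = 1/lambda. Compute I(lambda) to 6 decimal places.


Fisher information for Poisson: I(lambda) = 1/lambda.
lambda = 35.
I(lambda) = 1/35 = 0.028571

0.028571
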